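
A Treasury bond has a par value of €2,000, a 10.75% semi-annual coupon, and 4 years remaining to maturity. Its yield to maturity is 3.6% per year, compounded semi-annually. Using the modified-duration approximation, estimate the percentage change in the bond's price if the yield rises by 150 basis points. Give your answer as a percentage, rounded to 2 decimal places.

-5.06%

Periodic yield y = 0.018. Modified duration first:
  t   CF        PV=CF/(1+0.018)^t    t·PV
  1       107.50       105.5992       105.5992
  2       107.50       103.7320       207.4641
  3       107.50       101.8979       305.6936
  4       107.50       100.0961       400.3846
  5       107.50        98.3263       491.6314
  6       107.50        96.5877       579.5262
  7       107.50        94.8799       664.1590
  8     2,107.50     1,827.1969    14,617.5755
  Σ                  2,528.3160    17,372.0335
P = 2,528.3160; D_Mac = 6.87099 half-year periods = 3.43549 yrs; D_mod = 3.43549/(1+0.018) = 3.37475 yrs.
ΔP/P ≈ -D_mod · Δy = -3.37475 × (+0.015) = -0.050621 = -5.0621%.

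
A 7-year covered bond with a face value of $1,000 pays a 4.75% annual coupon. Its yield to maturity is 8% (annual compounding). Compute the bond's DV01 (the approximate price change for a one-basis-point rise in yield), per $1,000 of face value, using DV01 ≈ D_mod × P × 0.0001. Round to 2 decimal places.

Periodic yield y = 0.08.
  t   CF        PV=CF/(1+0.08)^t    t·PV
  1        47.50        43.9815        43.9815
  2        47.50        40.7236        81.4472
  3        47.50        37.7070       113.1211
  4        47.50        34.9139       139.6557
  5        47.50        32.3277       161.6385
  6        47.50        29.9331       179.5983
  7     1,047.50       611.2062     4,278.4433
  Σ                    830.7930     4,997.8856
P = 830.7930; D_Mac = 6.01580 yrs; D_mod = 5.57019 yrs.
DV01 ≈ 5.57019 × 830.7930 × 0.0001 = 0.462767.

$0.46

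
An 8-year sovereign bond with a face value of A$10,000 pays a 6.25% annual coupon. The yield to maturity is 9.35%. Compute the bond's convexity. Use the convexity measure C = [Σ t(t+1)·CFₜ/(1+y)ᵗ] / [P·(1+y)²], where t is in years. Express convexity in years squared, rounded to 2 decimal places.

With y = 0.0935:
  t   CF        PV=CF/(1+0.0935)^t    t·PV        t(t+1)·PV
  1       625.00       571.5592       571.5592       1,143.1184
  2       625.00       522.6879     1,045.3758       3,136.1274
  3       625.00       477.9953     1,433.9860       5,735.9440
  4       625.00       437.1242     1,748.4969       8,742.4843
  5       625.00       399.7478     1,998.7390      11,992.4339
  6       625.00       365.5673     2,193.4036      15,353.8249
  7       625.00       334.3093     2,340.1654      18,721.3228
  8    10,625.00     5,197.3102    41,578.4817     374,206.3356
  Σ                  8,306.3013    52,910.2075     439,031.5914
P = 8,306.3013.
Convexity = Σ t(t+1)·PV / [P·(1+y)²] = 439,031.5914 / (8,306.3013 × 1.195742) = 44.20288.

44.20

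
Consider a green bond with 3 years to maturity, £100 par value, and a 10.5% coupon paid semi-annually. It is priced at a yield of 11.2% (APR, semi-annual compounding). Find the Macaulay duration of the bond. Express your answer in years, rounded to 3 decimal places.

Periodic yield y = 0.056. Discount each cash flow and weight by its period:
  t   CF        PV=CF/(1+0.056)^t    t·PV
  1         5.25         4.9716         4.9716
  2         5.25         4.7079         9.4159
  3         5.25         4.4583        13.3748
  4         5.25         4.2219        16.8874
  5         5.25         3.9980        19.9899
  6       105.25        75.8994       455.3967
  Σ                     98.2571       520.0363
Price P = Σ PV = 98.2571.
Macaulay duration = Σ(t·PV) / P = 520.0363 / 98.2571 = 5.29261 half-year periods.
In years: 5.29261 / 2 = 2.64630 years.

2.646 years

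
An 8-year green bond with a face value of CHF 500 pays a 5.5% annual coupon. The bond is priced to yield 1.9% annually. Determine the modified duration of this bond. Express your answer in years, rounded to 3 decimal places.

Periodic yield y = 0.019. First find Macaulay duration:
  t   CF        PV=CF/(1+0.019)^t    t·PV
  1        27.50        26.9872        26.9872
  2        27.50        26.4840        52.9681
  3        27.50        25.9902        77.9707
  4        27.50        25.5056       102.0225
  5        27.50        25.0301       125.1503
  6        27.50        24.5633       147.3801
  7        27.50        24.1053       168.7374
  8       527.50       453.7629     3,630.1033
  Σ                    632.4288     4,331.3196
P = 632.4288; Macaulay duration = 4,331.3196 / 632.4288 = 6.84871 years.
Modified duration = D_Mac / (1 + y) = 6.84871 / 1.019 = 6.72101 years.

6.721 years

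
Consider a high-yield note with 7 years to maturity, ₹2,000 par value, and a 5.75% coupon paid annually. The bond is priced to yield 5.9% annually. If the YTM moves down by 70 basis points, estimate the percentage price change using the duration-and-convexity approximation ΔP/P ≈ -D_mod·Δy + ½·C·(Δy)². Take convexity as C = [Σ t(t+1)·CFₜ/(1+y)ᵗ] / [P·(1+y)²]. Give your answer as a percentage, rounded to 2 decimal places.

With y = 0.059:
  t   CF        PV=CF/(1+0.059)^t    t·PV        t(t+1)·PV
  1       115.00       108.5930       108.5930         217.1860
  2       115.00       102.5430       205.0860         615.2579
  3       115.00        96.8300       290.4900       1,161.9601
  4       115.00        91.4353       365.7413       1,828.7064
  5       115.00        86.3412       431.7060       2,590.2358
  6       115.00        81.5309       489.1852       3,424.2966
  7     2,115.00     1,415.9198     9,911.4385      79,291.5081
  Σ                  1,983.1932    11,802.2400      89,129.1508
P = 1,983.1932; D_Mac = 5.95113 yrs; D_mod = 5.61957 yrs; C = 40.07401.
Duration effect: -5.61957 × (-0.007) = +0.039337
Convexity effect: 0.5 × 40.07401 × (-0.007)² = +0.0009818
ΔP/P ≈ +0.039337 + 0.0009818 = +0.040319 = +4.0319%.

+4.03%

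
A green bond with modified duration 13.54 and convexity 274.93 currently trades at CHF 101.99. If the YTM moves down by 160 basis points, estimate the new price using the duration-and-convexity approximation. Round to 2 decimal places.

CHF 127.67

Duration effect: -D_mod·Δy = -13.54 × (-0.016) = +0.216640
Convexity effect: ½·C·(Δy)² = 0.5 × 274.93 × (-0.016)² = +0.03519104
ΔP/P ≈ +0.216640 + 0.03519104 = +0.25183104
New price ≈ 101.99 × (1 + 0.25183104) = 127.6742477696.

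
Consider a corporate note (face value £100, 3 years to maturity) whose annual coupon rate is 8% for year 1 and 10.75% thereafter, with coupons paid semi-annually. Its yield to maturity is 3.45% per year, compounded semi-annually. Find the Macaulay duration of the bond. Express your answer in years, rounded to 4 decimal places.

2.7227 years

Periodic yield y = 0.01725. Discount each cash flow and weight by its period:
  t   CF        PV=CF/(1+0.01725)^t    t·PV
  1        4.000         3.9322         3.9322
  2        4.000         3.8655         7.7310
  3        5.375         5.1062        15.3185
  4        5.375         5.0196        20.0783
  5        5.375         4.9345        24.6723
  6      105.375        95.0980       570.5880
  Σ                    117.9559       642.3203
Price P = Σ PV = 117.9559.
Macaulay duration = Σ(t·PV) / P = 642.3203 / 117.9559 = 5.44543 half-year periods.
In years: 5.44543 / 2 = 2.72271 years.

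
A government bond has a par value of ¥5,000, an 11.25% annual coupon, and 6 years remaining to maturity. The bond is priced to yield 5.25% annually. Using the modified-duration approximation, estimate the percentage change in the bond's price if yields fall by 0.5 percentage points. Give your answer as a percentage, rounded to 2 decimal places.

+2.30%

Periodic yield y = 0.0525. Modified duration first:
  t   CF        PV=CF/(1+0.0525)^t    t·PV
  1       562.50       534.4418       534.4418
  2       562.50       507.7832     1,015.5664
  3       562.50       482.4543     1,447.3630
  4       562.50       458.3889     1,833.5557
  5       562.50       435.5239     2,177.6196
  6     5,562.50     4,092.0167    24,552.1002
  Σ                  6,510.6089    31,560.6466
P = 6,510.6089; D_Mac = 4.84757 yrs; D_mod = 4.84757/(1+0.0525) = 4.60577 yrs.
ΔP/P ≈ -D_mod · Δy = -4.60577 × (-0.005) = +0.023029 = +2.3029%.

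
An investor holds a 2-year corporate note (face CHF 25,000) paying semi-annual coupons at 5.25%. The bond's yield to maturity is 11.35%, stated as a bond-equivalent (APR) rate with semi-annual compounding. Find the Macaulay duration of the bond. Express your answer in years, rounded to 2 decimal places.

Periodic yield y = 0.05675. Discount each cash flow and weight by its period:
  t   CF        PV=CF/(1+0.05675)^t    t·PV
  1       656.25       621.0078       621.0078
  2       656.25       587.6582     1,175.3164
  3       656.25       556.0996     1,668.2987
  4    25,656.25    20,573.3092    82,293.2367
  Σ                 22,338.0747    85,757.8596
Price P = Σ PV = 22,338.0747.
Macaulay duration = Σ(t·PV) / P = 85,757.8596 / 22,338.0747 = 3.83909 half-year periods.
In years: 3.83909 / 2 = 1.91954 years.

1.92 years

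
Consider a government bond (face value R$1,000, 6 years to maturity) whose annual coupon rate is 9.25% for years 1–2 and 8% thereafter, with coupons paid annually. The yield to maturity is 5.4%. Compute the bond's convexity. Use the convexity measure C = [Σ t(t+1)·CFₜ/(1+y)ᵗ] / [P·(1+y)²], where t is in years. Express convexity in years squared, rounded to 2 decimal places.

With y = 0.054:
  t   CF        PV=CF/(1+0.054)^t    t·PV        t(t+1)·PV
  1        92.50        87.7609        87.7609         175.5218
  2        92.50        83.2646       166.5292         499.5877
  3        80.00        68.3232       204.9696         819.8783
  4        80.00        64.8228       259.2911       1,296.4553
  5        80.00        61.5017       307.5084       1,845.0502
  6     1,080.00       787.7349     4,726.4094      33,084.8660
  Σ                  1,153.4081     5,752.4686      37,721.3594
P = 1,153.4081.
Convexity = Σ t(t+1)·PV / [P·(1+y)²] = 37,721.3594 / (1,153.4081 × 1.110916) = 29.43901.

29.44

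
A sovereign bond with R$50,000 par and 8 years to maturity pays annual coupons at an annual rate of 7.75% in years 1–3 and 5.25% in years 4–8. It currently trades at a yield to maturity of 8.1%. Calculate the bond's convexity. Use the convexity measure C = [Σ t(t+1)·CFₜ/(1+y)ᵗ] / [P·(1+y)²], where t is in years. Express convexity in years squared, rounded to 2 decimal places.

With y = 0.081:
  t   CF        PV=CF/(1+0.081)^t    t·PV        t(t+1)·PV
  1     3,875.00     3,584.6438     3,584.6438       7,169.2877
  2     3,875.00     3,316.0443     6,632.0885      19,896.2656
  3     3,875.00     3,067.5710     9,202.7130      36,810.8521
  4     2,625.00     1,922.3238     7,689.2950      38,446.4750
  5     2,625.00     1,778.2828     8,891.4142      53,348.4852
  6     2,625.00     1,645.0350     9,870.2100      69,091.4702
  7     2,625.00     1,521.7715    10,652.4006      85,219.2047
  8    52,625.00    28,221.9201   225,775.3604   2,031,978.2436
  Σ                 45,057.5923   282,298.1256   2,341,960.2843
P = 45,057.5923.
Convexity = Σ t(t+1)·PV / [P·(1+y)²] = 2,341,960.2843 / (45,057.5923 × 1.168561) = 44.47953.

44.48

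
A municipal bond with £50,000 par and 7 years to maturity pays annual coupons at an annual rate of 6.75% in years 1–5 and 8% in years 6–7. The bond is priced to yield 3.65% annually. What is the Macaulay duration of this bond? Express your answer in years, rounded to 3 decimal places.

Periodic yield y = 0.0365. Discount each cash flow and weight by its year:
  t   CF        PV=CF/(1+0.0365)^t    t·PV
  1     3,375.00     3,256.1505     3,256.1505
  2     3,375.00     3,141.4863     6,282.9725
  3     3,375.00     3,030.8599     9,092.5796
  4     3,375.00     2,924.1292    11,696.5166
  5     3,375.00     2,821.1569    14,105.7847
  6     4,000.00     3,225.8499    19,355.0993
  7    54,000.00    42,015.4109   294,107.8760
  Σ                 60,415.0435   357,896.9792
Price P = Σ PV = 60,415.0435.
Macaulay duration = Σ(t·PV) / P = 357,896.9792 / 60,415.0435 = 5.92397 years.

5.924 years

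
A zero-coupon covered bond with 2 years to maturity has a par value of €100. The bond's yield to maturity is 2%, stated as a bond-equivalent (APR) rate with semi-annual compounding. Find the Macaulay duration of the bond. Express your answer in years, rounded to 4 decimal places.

2.0000 years

A zero-coupon bond has a single cash flow at maturity, so its Macaulay duration equals its maturity: 2 years.
(Equivalently: 4 semi-annual periods ÷ 2 = 2 years.)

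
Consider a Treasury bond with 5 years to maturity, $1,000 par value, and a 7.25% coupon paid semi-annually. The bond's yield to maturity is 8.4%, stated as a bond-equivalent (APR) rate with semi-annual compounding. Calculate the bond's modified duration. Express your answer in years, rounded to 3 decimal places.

Periodic yield y = 0.042. First find Macaulay duration:
  t   CF        PV=CF/(1+0.042)^t    t·PV
  1        36.25        34.7889        34.7889
  2        36.25        33.3866        66.7733
  3        36.25        32.0409        96.1227
  4        36.25        30.7494       122.9977
  5        36.25        29.5100       147.5501
  6        36.25        28.3206       169.9233
  7        36.25        27.1790       190.2532
  8        36.25        26.0835       208.6682
  9        36.25        25.0322       225.2896
  10    1,036.25       686.7321     6,867.3211
  Σ                    953.8232     8,129.6880
P = 953.8232; Macaulay duration = 8,129.6880 / 953.8232 = 8.52326 half-year periods = 4.26163 years.
Modified duration = D_Mac / (1 + y) = 4.26163 / 1.042 = 4.08986 years.

4.090 years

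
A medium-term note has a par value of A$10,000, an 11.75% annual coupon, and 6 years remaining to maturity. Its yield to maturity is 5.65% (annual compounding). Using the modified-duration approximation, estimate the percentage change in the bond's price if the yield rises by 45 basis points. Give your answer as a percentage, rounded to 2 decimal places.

Periodic yield y = 0.0565. Modified duration first:
  t   CF        PV=CF/(1+0.0565)^t    t·PV
  1     1,175.00     1,112.1628     1,112.1628
  2     1,175.00     1,052.6860     2,105.3721
  3     1,175.00       996.3900     2,989.1700
  4     1,175.00       943.1046     3,772.4184
  5     1,175.00       892.6688     4,463.3440
  6    11,175.00     8,035.8260    48,214.9559
  Σ                 13,032.8382    62,657.4232
P = 13,032.8382; D_Mac = 4.80766 yrs; D_mod = 4.80766/(1+0.0565) = 4.55055 yrs.
ΔP/P ≈ -D_mod · Δy = -4.55055 × (+0.0045) = -0.020477 = -2.0477%.

-2.05%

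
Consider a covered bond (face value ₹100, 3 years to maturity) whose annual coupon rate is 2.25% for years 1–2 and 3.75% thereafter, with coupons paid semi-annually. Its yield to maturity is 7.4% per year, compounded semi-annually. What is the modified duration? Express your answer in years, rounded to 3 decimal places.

Periodic yield y = 0.037. First find Macaulay duration:
  t   CF        PV=CF/(1+0.037)^t    t·PV
  1        1.125         1.0849         1.0849
  2        1.125         1.0462         2.0923
  3        1.125         1.0088         3.0265
  4        1.125         0.9728         3.8913
  5        1.875         1.5635         7.8177
  6      101.875        81.9210       491.5258
  Σ                     87.5972       509.4385
P = 87.5972; Macaulay duration = 509.4385 / 87.5972 = 5.81570 half-year periods = 2.90785 years.
Modified duration = D_Mac / (1 + y) = 2.90785 / 1.037 = 2.80410 years.

2.804 years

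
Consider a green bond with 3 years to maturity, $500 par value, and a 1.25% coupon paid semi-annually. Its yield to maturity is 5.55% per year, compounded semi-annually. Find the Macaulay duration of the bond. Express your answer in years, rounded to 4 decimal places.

2.9502 years

Periodic yield y = 0.02775. Discount each cash flow and weight by its period:
  t   CF        PV=CF/(1+0.02775)^t    t·PV
  1        3.125         3.0406         3.0406
  2        3.125         2.9585         5.9170
  3        3.125         2.8786         8.6359
  4        3.125         2.8009        11.2037
  5        3.125         2.7253        13.6264
  6      503.125       426.9244     2,561.5464
  Σ                    441.3284     2,603.9702
Price P = Σ PV = 441.3284.
Macaulay duration = Σ(t·PV) / P = 2,603.9702 / 441.3284 = 5.90030 half-year periods.
In years: 5.90030 / 2 = 2.95015 years.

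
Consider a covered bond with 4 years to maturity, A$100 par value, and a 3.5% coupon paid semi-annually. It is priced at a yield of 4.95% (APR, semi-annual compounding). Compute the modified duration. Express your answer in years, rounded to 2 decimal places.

3.67 years

Periodic yield y = 0.02475. First find Macaulay duration:
  t   CF        PV=CF/(1+0.02475)^t    t·PV
  1         1.75         1.7077         1.7077
  2         1.75         1.6665         3.3330
  3         1.75         1.6262         4.8787
  4         1.75         1.5870         6.3478
  5         1.75         1.5486         7.7432
  6         1.75         1.5112         9.0674
  7         1.75         1.4747        10.3231
  8       101.75        83.6741       669.3927
  Σ                     94.7961       712.7936
P = 94.7961; Macaulay duration = 712.7936 / 94.7961 = 7.51923 half-year periods = 3.75961 years.
Modified duration = D_Mac / (1 + y) = 3.75961 / 1.02475 = 3.66881 years.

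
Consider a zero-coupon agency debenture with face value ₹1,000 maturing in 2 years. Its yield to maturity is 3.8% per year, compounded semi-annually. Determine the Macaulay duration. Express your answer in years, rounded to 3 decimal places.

A zero-coupon bond has a single cash flow at maturity, so its Macaulay duration equals its maturity: 2 years.
(Equivalently: 4 semi-annual periods ÷ 2 = 2 years.)

2.000 years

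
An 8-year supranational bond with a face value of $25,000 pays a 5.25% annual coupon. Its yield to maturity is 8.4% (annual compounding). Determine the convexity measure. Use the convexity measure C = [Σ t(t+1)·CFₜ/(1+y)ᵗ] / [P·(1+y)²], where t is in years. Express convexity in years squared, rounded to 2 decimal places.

47.07

With y = 0.084:
  t   CF        PV=CF/(1+0.084)^t    t·PV        t(t+1)·PV
  1     1,312.50     1,210.7934     1,210.7934       2,421.5867
  2     1,312.50     1,116.9680     2,233.9361       6,701.8083
  3     1,312.50     1,030.4133     3,091.2400      12,364.9599
  4     1,312.50       950.5658     3,802.2632      19,011.3159
  5     1,312.50       876.9057     4,384.5286      26,307.1715
  6     1,312.50       808.9536     4,853.7217      33,976.0517
  7     1,312.50       746.2672     5,223.8702      41,790.9615
  8    26,312.50    13,801.5498   110,412.3981     993,711.5827
  Σ                 20,542.4168   135,212.7511   1,136,285.4383
P = 20,542.4168.
Convexity = Σ t(t+1)·PV / [P·(1+y)²] = 1,136,285.4383 / (20,542.4168 × 1.175056) = 47.07359.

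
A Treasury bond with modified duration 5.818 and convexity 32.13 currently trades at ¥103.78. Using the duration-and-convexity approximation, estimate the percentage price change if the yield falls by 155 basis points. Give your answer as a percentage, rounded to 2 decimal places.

+9.40%

Duration effect: -D_mod·Δy = -5.818 × (-0.0155) = +0.090179
Convexity effect: ½·C·(Δy)² = 0.5 × 32.13 × (-0.0155)² = +0.00385961625
ΔP/P ≈ +0.090179 + 0.00385961625 = +0.09403861625
= +9.403861625%.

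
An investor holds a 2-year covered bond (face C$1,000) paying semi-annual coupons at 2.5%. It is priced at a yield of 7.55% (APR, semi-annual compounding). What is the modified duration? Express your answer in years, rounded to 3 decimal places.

Periodic yield y = 0.03775. First find Macaulay duration:
  t   CF        PV=CF/(1+0.03775)^t    t·PV
  1        12.50        12.0453        12.0453
  2        12.50        11.6071        23.2142
  3        12.50        11.1849        33.5547
  4     1,012.50       873.0197     3,492.0790
  Σ                    907.8570     3,560.8932
P = 907.8570; Macaulay duration = 3,560.8932 / 907.8570 = 3.92231 half-year periods = 1.96115 years.
Modified duration = D_Mac / (1 + y) = 1.96115 / 1.03775 = 1.88981 years.

1.890 years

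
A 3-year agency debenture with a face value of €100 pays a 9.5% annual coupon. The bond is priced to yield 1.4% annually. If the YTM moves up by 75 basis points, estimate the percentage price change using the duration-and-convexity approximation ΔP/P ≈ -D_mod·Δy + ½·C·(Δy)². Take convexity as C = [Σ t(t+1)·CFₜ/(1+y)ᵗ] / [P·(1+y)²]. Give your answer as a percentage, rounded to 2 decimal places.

With y = 0.014:
  t   CF        PV=CF/(1+0.014)^t    t·PV        t(t+1)·PV
  1         9.50         9.3688         9.3688          18.7377
  2         9.50         9.2395        18.4790          55.4369
  3       109.50       105.0268       315.0805       1,260.3220
  Σ                    123.6351       342.9283       1,334.4965
P = 123.6351; D_Mac = 2.77371 yrs; D_mod = 2.73542 yrs; C = 10.49783.
Duration effect: -2.73542 × (+0.0075) = -0.020516
Convexity effect: 0.5 × 10.49783 × (0.0075)² = +0.0002953
ΔP/P ≈ -0.020516 + 0.0002953 = -0.020220 = -2.0220%.

-2.02%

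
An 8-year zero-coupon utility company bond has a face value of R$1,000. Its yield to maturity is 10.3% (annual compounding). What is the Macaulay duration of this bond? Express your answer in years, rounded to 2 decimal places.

8.00 years

A zero-coupon bond has a single cash flow at maturity, so its Macaulay duration equals its maturity: 8 years.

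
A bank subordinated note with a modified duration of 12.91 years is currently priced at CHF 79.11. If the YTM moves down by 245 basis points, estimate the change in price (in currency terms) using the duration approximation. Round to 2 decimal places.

Duration approximation: ΔP/P ≈ -D_mod · Δy = -12.91 × (-0.0245) = +0.316295.
ΔP ≈ 79.11 × (+0.316295) = +25.02209745.

+CHF 25.02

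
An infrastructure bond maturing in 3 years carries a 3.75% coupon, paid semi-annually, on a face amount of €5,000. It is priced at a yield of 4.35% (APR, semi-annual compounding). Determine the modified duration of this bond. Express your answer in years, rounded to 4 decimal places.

Periodic yield y = 0.02175. First find Macaulay duration:
  t   CF        PV=CF/(1+0.02175)^t    t·PV
  1        93.75        91.7543        91.7543
  2        93.75        89.8012       179.6023
  3        93.75        87.8896       263.6687
  4        93.75        86.0187       344.0747
  5        93.75        84.1876       420.9379
  6     5,093.75     4,476.8212    26,860.9271
  Σ                  4,916.4725    28,160.9651
P = 4,916.4725; Macaulay duration = 28,160.9651 / 4,916.4725 = 5.72788 half-year periods = 2.86394 years.
Modified duration = D_Mac / (1 + y) = 2.86394 / 1.02175 = 2.80298 years.

2.8030 years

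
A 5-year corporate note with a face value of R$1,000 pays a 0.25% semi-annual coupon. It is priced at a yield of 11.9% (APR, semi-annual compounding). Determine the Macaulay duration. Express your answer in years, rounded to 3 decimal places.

4.960 years

Periodic yield y = 0.0595. Discount each cash flow and weight by its period:
  t   CF        PV=CF/(1+0.0595)^t    t·PV
  1         1.25         1.1798         1.1798
  2         1.25         1.1135         2.2271
  3         1.25         1.0510         3.1530
  4         1.25         0.9920         3.9679
  5         1.25         0.9363         4.6814
  6         1.25         0.8837         5.3022
  7         1.25         0.8341         5.8385
  8         1.25         0.7872         6.2978
  9         1.25         0.7430         6.6872
  10    1,001.25       561.7369     5,617.3686
  Σ                    570.2575     5,656.7036
Price P = Σ PV = 570.2575.
Macaulay duration = Σ(t·PV) / P = 5,656.7036 / 570.2575 = 9.91956 half-year periods.
In years: 9.91956 / 2 = 4.95978 years.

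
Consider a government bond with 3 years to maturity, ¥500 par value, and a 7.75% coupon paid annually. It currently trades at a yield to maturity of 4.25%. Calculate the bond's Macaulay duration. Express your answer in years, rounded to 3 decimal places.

Periodic yield y = 0.0425. Discount each cash flow and weight by its year:
  t   CF        PV=CF/(1+0.0425)^t    t·PV
  1        38.75        37.1703        37.1703
  2        38.75        35.6549        71.3099
  3       538.75       475.5094     1,426.5282
  Σ                    548.3346     1,535.0083
Price P = Σ PV = 548.3346.
Macaulay duration = Σ(t·PV) / P = 1,535.0083 / 548.3346 = 2.79940 years.

2.799 years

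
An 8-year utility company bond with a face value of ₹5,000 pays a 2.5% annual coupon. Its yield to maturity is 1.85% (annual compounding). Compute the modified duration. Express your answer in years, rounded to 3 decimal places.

Periodic yield y = 0.0185. First find Macaulay duration:
  t   CF        PV=CF/(1+0.0185)^t    t·PV
  1       125.00       122.7295       122.7295
  2       125.00       120.5002       241.0005
  3       125.00       118.3115       354.9345
  4       125.00       116.1625       464.6499
  5       125.00       114.0525       570.2625
  6       125.00       111.9809       671.8852
  7       125.00       109.9468       769.6279
  8     5,125.00     4,425.9408    35,407.5266
  Σ                  5,239.6248    38,602.6166
P = 5,239.6248; Macaulay duration = 38,602.6166 / 5,239.6248 = 7.36744 years.
Modified duration = D_Mac / (1 + y) = 7.36744 / 1.0185 = 7.23362 years.

7.234 years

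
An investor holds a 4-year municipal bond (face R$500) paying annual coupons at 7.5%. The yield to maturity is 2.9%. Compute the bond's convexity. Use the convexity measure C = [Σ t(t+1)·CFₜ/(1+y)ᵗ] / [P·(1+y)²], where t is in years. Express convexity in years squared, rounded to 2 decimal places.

16.59

With y = 0.029:
  t   CF        PV=CF/(1+0.029)^t    t·PV        t(t+1)·PV
  1        37.50        36.4431        36.4431          72.8863
  2        37.50        35.4161        70.8322         212.4965
  3        37.50        34.4180       103.2539         413.0155
  4       537.50       479.4209     1,917.6836       9,588.4181
  Σ                    585.6981     2,128.2128      10,286.8165
P = 585.6981.
Convexity = Σ t(t+1)·PV / [P·(1+y)²] = 10,286.8165 / (585.6981 × 1.058841) = 16.58733.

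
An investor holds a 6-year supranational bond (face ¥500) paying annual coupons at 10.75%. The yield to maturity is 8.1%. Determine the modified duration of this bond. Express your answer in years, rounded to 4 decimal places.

4.4369 years

Periodic yield y = 0.081. First find Macaulay duration:
  t   CF        PV=CF/(1+0.081)^t    t·PV
  1        53.75        49.7225        49.7225
  2        53.75        45.9967        91.9935
  3        53.75        42.5502       127.6505
  4        53.75        39.3619       157.4475
  5        53.75        36.4125       182.0623
  6       553.75       347.0241     2,082.1443
  Σ                    561.0678     2,691.0206
P = 561.0678; Macaulay duration = 2,691.0206 / 561.0678 = 4.79625 years.
Modified duration = D_Mac / (1 + y) = 4.79625 / 1.081 = 4.43686 years.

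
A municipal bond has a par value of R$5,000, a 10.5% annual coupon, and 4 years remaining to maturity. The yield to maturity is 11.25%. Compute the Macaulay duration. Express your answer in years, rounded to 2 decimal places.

Periodic yield y = 0.1125. Discount each cash flow and weight by its year:
  t   CF        PV=CF/(1+0.1125)^t    t·PV
  1       525.00       471.9101       471.9101
  2       525.00       424.1889       848.3777
  3       525.00       381.2934     1,143.8801
  4     5,525.00     3,606.8842    14,427.5369
  Σ                  4,884.2766    16,891.7049
Price P = Σ PV = 4,884.2766.
Macaulay duration = Σ(t·PV) / P = 16,891.7049 / 4,884.2766 = 3.45838 years.

3.46 years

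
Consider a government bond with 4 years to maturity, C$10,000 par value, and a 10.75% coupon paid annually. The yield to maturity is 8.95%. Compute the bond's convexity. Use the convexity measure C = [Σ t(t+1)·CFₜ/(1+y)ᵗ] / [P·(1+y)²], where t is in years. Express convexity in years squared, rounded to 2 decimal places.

With y = 0.0895:
  t   CF        PV=CF/(1+0.0895)^t    t·PV        t(t+1)·PV
  1     1,075.00       986.6911       986.6911       1,973.3823
  2     1,075.00       905.6367     1,811.2733       5,433.8200
  3     1,075.00       831.2406     2,493.7219       9,974.8875
  4    11,075.00     7,860.2217    31,440.8869     157,204.4343
  Σ                 10,583.7901    36,732.5732     174,586.5241
P = 10,583.7901.
Convexity = Σ t(t+1)·PV / [P·(1+y)²] = 174,586.5241 / (10,583.7901 × 1.187010) = 13.89681.

13.90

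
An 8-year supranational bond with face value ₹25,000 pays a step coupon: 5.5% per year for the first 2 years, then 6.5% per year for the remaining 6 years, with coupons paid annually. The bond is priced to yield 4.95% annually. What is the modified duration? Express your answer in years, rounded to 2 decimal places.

Periodic yield y = 0.0495. First find Macaulay duration:
  t   CF        PV=CF/(1+0.0495)^t    t·PV
  1     1,375.00     1,310.1477     1,310.1477
  2     1,375.00     1,248.3542     2,496.7083
  3     1,625.00     1,405.7433     4,217.2300
  4     1,625.00     1,339.4410     5,357.7641
  5     1,625.00     1,276.2659     6,381.3293
  6     1,625.00     1,216.0704     7,296.4222
  7     1,625.00     1,158.7140     8,110.9982
  8    26,625.00    18,089.6462   144,717.1697
  Σ                 27,044.3827   179,887.7695
P = 27,044.3827; Macaulay duration = 179,887.7695 / 27,044.3827 = 6.65158 years.
Modified duration = D_Mac / (1 + y) = 6.65158 / 1.0495 = 6.33785 years.

6.34 years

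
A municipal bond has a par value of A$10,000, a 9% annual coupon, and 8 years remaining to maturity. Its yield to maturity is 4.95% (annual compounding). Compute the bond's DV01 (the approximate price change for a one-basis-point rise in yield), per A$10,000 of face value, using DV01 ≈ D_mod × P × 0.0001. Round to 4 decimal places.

A$7.5377

Periodic yield y = 0.0495.
  t   CF        PV=CF/(1+0.0495)^t    t·PV
  1       900.00       857.5512       857.5512
  2       900.00       817.1045     1,634.2091
  3       900.00       778.5655     2,335.6966
  4       900.00       741.8443     2,967.3770
  5       900.00       706.8549     3,534.2747
  6       900.00       673.5159     4,041.0954
  7       900.00       641.7493     4,492.2452
  8    10,900.00     7,405.7143    59,245.7145
  Σ                 12,622.9000    79,108.1637
P = 12,622.9000; D_Mac = 6.26704 yrs; D_mod = 5.97145 yrs.
DV01 ≈ 5.97145 × 12,622.9000 × 0.0001 = 7.537700.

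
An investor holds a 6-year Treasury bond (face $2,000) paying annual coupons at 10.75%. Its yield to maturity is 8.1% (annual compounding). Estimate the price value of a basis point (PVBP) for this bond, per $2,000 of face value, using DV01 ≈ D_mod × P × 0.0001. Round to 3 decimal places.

$0.996

Periodic yield y = 0.081.
  t   CF        PV=CF/(1+0.081)^t    t·PV
  1       215.00       198.8899       198.8899
  2       215.00       183.9870       367.9739
  3       215.00       170.2007       510.6021
  4       215.00       157.4475       629.7899
  5       215.00       145.6498       728.2492
  6     2,215.00     1,388.0962     8,328.5772
  Σ                  2,244.2711    10,764.0823
P = 2,244.2711; D_Mac = 4.79625 yrs; D_mod = 4.43686 yrs.
DV01 ≈ 4.43686 × 2,244.2711 × 0.0001 = 0.995752.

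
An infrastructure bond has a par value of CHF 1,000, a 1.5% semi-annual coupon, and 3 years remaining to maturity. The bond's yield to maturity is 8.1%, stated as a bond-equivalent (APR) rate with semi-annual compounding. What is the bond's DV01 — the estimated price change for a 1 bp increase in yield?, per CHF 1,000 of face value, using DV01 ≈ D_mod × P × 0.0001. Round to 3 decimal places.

Periodic yield y = 0.0405.
  t   CF        PV=CF/(1+0.0405)^t    t·PV
  1         7.50         7.2081         7.2081
  2         7.50         6.9275        13.8550
  3         7.50         6.6579        19.9736
  4         7.50         6.3987        25.5949
  5         7.50         6.1497        30.7483
  6     1,007.50       793.9489     4,763.6934
  Σ                    827.2907     4,861.0732
P = 827.2907; D_Mac = 5.87589 half-year periods = 2.93795 yrs; D_mod = 2.82359 yrs.
DV01 ≈ 2.82359 × 827.2907 × 0.0001 = 0.233593.

CHF 0.234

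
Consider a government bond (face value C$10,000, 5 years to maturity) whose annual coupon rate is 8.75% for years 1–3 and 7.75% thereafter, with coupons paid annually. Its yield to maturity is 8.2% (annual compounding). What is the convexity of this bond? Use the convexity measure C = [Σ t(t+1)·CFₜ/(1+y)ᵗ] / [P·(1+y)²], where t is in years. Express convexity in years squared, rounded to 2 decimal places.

With y = 0.082:
  t   CF        PV=CF/(1+0.082)^t    t·PV        t(t+1)·PV
  1       875.00       808.6876       808.6876       1,617.3752
  2       875.00       747.4008     1,494.8015       4,484.4045
  3       875.00       690.7586     2,072.2757       8,289.1026
  4       775.00       565.4480     2,261.7919      11,308.9597
  5    10,775.00     7,265.7588    36,328.7939     217,972.7632
  Σ                 10,078.0537    42,966.3506     243,672.6052
P = 10,078.0537.
Convexity = Σ t(t+1)·PV / [P·(1+y)²] = 243,672.6052 / (10,078.0537 × 1.170724) = 20.65264.

20.65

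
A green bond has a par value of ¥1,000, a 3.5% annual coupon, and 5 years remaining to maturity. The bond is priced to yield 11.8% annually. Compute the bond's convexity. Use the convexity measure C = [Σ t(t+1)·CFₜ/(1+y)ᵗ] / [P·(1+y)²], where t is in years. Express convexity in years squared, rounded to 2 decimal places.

21.46

With y = 0.118:
  t   CF        PV=CF/(1+0.118)^t    t·PV        t(t+1)·PV
  1        35.00        31.3059        31.3059          62.6118
  2        35.00        28.0017        56.0034         168.0102
  3        35.00        25.0462        75.1387         300.5549
  4        35.00        22.4027        89.6109         448.0545
  5     1,035.00       592.5586     2,962.7932      17,776.7591
  Σ                    699.3152     3,214.8521      18,755.9905
P = 699.3152.
Convexity = Σ t(t+1)·PV / [P·(1+y)²] = 18,755.9905 / (699.3152 × 1.249924) = 21.45771.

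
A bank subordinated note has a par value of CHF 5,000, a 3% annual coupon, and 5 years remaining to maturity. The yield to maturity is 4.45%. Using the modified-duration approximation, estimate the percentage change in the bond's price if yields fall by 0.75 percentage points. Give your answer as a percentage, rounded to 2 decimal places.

Periodic yield y = 0.0445. Modified duration first:
  t   CF        PV=CF/(1+0.0445)^t    t·PV
  1       150.00       143.6094       143.6094
  2       150.00       137.4910       274.9821
  3       150.00       131.6333       394.9000
  4       150.00       126.0252       504.1009
  5     5,150.00     4,142.5238    20,712.6188
  Σ                  4,681.2827    22,030.2112
P = 4,681.2827; D_Mac = 4.70602 yrs; D_mod = 4.70602/(1+0.0445) = 4.50552 yrs.
ΔP/P ≈ -D_mod · Δy = -4.50552 × (-0.0075) = +0.033791 = +3.3791%.

+3.38%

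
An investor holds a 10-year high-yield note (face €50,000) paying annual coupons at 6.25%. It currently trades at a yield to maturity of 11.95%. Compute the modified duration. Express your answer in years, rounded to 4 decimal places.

6.4068 years

Periodic yield y = 0.1195. First find Macaulay duration:
  t   CF        PV=CF/(1+0.1195)^t    t·PV
  1     3,125.00     2,791.4247     2,791.4247
  2     3,125.00     2,493.4567     4,986.9133
  3     3,125.00     2,227.2949     6,681.8848
  4     3,125.00     1,989.5444     7,958.1775
  5     3,125.00     1,777.1723     8,885.8614
  6     3,125.00     1,587.4697     9,524.8180
  7     3,125.00     1,418.0167     9,926.1167
  8     3,125.00     1,266.6518    10,133.2143
  9     3,125.00     1,131.4442    10,182.9978
  10   53,125.00    17,181.3769   171,813.7686
  Σ                 33,863.8522   242,885.1771
P = 33,863.8522; Macaulay duration = 242,885.1771 / 33,863.8522 = 7.17240 years.
Modified duration = D_Mac / (1 + y) = 7.17240 / 1.1195 = 6.40679 years.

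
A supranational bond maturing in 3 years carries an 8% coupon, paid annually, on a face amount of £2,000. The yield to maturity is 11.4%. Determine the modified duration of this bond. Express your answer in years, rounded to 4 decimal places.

2.4894 years

Periodic yield y = 0.114. First find Macaulay duration:
  t   CF        PV=CF/(1+0.114)^t    t·PV
  1       160.00       143.6266       143.6266
  2       160.00       128.9287       257.8574
  3     2,160.00     1,562.4214     4,687.2642
  Σ                  1,834.9767     5,088.7482
P = 1,834.9767; Macaulay duration = 5,088.7482 / 1,834.9767 = 2.77320 years.
Modified duration = D_Mac / (1 + y) = 2.77320 / 1.114 = 2.48940 years.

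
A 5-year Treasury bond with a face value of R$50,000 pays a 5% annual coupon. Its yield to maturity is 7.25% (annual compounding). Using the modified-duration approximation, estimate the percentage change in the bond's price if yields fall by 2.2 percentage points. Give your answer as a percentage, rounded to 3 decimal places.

Periodic yield y = 0.0725. Modified duration first:
  t   CF        PV=CF/(1+0.0725)^t    t·PV
  1     2,500.00     2,331.0023     2,331.0023
  2     2,500.00     2,173.4287     4,346.8575
  3     2,500.00     2,026.5070     6,079.5210
  4     2,500.00     1,889.5170     7,558.0680
  5    52,500.00    36,997.5358   184,987.6790
  Σ                 45,417.9909   205,303.1278
P = 45,417.9909; D_Mac = 4.52030 yrs; D_mod = 4.52030/(1+0.0725) = 4.21474 yrs.
ΔP/P ≈ -D_mod · Δy = -4.21474 × (-0.022) = +0.092724 = +9.2724%.

+9.272%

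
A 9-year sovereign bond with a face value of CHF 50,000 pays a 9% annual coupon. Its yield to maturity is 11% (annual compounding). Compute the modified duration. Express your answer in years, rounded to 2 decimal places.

Periodic yield y = 0.11. First find Macaulay duration:
  t   CF        PV=CF/(1+0.11)^t    t·PV
  1     4,500.00     4,054.0541     4,054.0541
  2     4,500.00     3,652.3009     7,304.6019
  3     4,500.00     3,290.3612     9,871.0836
  4     4,500.00     2,964.2894    11,857.1575
  5     4,500.00     2,670.5310    13,352.6549
  6     4,500.00     2,405.8838    14,435.3026
  7     4,500.00     2,167.4628    15,172.2399
  8     4,500.00     1,952.6692    15,621.3539
  9    54,500.00    21,305.4000   191,748.6004
  Σ                 44,462.9525   283,417.0488
P = 44,462.9525; Macaulay duration = 283,417.0488 / 44,462.9525 = 6.37423 years.
Modified duration = D_Mac / (1 + y) = 6.37423 / 1.11 = 5.74255 years.

5.74 years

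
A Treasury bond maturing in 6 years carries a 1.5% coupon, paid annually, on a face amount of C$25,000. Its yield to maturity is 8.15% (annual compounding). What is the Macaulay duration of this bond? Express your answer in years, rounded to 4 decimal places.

Periodic yield y = 0.0815. Discount each cash flow and weight by its year:
  t   CF        PV=CF/(1+0.0815)^t    t·PV
  1       375.00       346.7406       346.7406
  2       375.00       320.6109       641.2217
  3       375.00       296.4502       889.3505
  4       375.00       274.1102     1,096.4407
  5       375.00       253.4537     1,267.2685
  6    25,375.00    15,857.9450    95,147.6702
  Σ                 17,349.3106    99,388.6923
Price P = Σ PV = 17,349.3106.
Macaulay duration = Σ(t·PV) / P = 99,388.6923 / 17,349.3106 = 5.72868 years.

5.7287 years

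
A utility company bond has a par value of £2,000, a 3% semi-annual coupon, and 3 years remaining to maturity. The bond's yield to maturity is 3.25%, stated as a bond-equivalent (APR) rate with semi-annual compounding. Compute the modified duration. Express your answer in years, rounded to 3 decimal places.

Periodic yield y = 0.01625. First find Macaulay duration:
  t   CF        PV=CF/(1+0.01625)^t    t·PV
  1        30.00        29.5203        29.5203
  2        30.00        29.0483        58.0965
  3        30.00        28.5838        85.7513
  4        30.00        28.1267       112.5069
  5        30.00        27.6770       138.3848
  6     2,030.00     1,842.8615    11,057.1687
  Σ                  1,985.8175    11,481.4286
P = 1,985.8175; Macaulay duration = 11,481.4286 / 1,985.8175 = 5.78171 half-year periods = 2.89086 years.
Modified duration = D_Mac / (1 + y) = 2.89086 / 1.01625 = 2.84463 years.

2.845 years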